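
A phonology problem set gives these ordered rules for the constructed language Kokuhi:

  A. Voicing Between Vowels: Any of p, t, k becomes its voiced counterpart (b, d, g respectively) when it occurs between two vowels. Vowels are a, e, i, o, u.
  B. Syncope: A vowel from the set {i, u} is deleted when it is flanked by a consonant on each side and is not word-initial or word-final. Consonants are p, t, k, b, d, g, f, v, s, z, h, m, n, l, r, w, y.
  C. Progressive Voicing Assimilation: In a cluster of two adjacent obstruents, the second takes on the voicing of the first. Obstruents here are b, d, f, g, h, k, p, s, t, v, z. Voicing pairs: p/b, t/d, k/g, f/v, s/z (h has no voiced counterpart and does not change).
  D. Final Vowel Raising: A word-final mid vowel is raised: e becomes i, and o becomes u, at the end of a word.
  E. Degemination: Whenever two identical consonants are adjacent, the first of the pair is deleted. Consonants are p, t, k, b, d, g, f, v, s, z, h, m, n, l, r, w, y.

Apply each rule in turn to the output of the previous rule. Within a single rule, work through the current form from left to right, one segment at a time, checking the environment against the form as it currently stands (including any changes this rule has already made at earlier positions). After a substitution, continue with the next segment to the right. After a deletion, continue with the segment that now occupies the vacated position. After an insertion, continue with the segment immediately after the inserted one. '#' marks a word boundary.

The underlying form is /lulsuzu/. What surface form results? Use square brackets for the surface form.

A Voicing Between Vowels: no change — [lulsuzu]
B Syncope: [lulsuzu] → [llszu]
C Progressive Voicing Assimilation: [llszu] → [llssu]
D Final Vowel Raising: no change — [llssu]
E Degemination: [llssu] → [lsu]

[lsu]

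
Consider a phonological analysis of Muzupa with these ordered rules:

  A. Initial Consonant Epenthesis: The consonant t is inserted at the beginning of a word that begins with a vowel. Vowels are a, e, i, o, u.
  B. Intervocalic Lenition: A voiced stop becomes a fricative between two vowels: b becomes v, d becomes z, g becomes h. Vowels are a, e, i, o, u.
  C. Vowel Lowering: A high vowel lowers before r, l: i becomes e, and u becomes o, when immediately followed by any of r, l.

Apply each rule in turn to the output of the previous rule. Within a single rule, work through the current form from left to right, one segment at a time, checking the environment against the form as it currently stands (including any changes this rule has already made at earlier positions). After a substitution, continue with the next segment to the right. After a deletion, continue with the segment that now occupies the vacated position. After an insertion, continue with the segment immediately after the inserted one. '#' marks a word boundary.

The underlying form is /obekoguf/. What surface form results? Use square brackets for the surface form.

[tovekohuf]

A Initial Consonant Epenthesis: [obekoguf] → [tobekoguf]
B Intervocalic Lenition: [tobekoguf] → [tovekohuf]
C Vowel Lowering: no change — [tovekohuf]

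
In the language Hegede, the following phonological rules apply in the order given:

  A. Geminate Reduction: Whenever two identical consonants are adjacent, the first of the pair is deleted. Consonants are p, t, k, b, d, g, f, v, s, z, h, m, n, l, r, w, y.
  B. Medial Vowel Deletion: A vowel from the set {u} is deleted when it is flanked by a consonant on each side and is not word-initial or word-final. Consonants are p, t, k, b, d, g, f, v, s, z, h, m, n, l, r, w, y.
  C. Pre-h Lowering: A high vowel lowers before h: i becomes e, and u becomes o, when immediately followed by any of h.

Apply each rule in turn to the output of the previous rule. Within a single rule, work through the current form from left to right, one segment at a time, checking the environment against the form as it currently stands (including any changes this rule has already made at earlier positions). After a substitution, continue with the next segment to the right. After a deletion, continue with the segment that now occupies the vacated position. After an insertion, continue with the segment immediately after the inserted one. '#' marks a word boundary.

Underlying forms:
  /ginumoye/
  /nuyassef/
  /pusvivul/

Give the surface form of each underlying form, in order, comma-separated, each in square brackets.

[ginmoye], [nyasef], [psvivl]

/ginumoye/:
  A Geminate Reduction: no change — [ginumoye]
  B Medial Vowel Deletion: [ginumoye] → [ginmoye]
  C Pre-h Lowering: no change — [ginmoye]
/nuyassef/:
  A Geminate Reduction: [nuyassef] → [nuyasef]
  B Medial Vowel Deletion: [nuyasef] → [nyasef]
  C Pre-h Lowering: no change — [nyasef]
/pusvivul/:
  A Geminate Reduction: no change — [pusvivul]
  B Medial Vowel Deletion: [pusvivul] → [psvivl]
  C Pre-h Lowering: no change — [psvivl]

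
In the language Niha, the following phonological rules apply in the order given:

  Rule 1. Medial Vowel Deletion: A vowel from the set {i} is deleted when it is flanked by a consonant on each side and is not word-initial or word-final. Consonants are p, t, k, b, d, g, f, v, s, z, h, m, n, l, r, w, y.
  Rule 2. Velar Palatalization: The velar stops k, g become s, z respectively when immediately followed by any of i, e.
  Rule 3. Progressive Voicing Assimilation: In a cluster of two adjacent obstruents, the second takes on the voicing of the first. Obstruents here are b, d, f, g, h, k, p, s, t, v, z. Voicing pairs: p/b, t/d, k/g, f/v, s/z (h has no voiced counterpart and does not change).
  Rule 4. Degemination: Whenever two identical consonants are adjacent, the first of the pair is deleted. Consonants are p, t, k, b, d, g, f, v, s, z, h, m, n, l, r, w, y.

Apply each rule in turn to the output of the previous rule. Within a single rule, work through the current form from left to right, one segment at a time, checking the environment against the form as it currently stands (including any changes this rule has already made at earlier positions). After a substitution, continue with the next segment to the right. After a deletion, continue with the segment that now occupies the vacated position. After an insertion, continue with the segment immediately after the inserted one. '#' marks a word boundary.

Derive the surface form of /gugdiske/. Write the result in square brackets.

Rule 1 Medial Vowel Deletion: [gugdiske] → [gugdske]
Rule 2 Velar Palatalization: [gugdske] → [gugdsse]
Rule 3 Progressive Voicing Assimilation: [gugdsse] → [gugdzze]
Rule 4 Degemination: [gugdzze] → [gugdze]

[gugdze]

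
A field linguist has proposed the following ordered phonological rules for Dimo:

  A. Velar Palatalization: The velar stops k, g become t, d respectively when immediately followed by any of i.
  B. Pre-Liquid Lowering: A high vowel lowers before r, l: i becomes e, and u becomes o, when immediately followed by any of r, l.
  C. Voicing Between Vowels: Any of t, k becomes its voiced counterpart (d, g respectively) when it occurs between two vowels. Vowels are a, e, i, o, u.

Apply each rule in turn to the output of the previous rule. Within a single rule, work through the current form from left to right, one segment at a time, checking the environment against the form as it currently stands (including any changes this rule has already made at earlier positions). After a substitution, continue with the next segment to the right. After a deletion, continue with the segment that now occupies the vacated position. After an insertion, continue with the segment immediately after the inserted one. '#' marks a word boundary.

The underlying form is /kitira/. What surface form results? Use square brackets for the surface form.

A Velar Palatalization: [kitira] → [titira]
B Pre-Liquid Lowering: [titira] → [titera]
C Voicing Between Vowels: [titera] → [tidera]

[tidera]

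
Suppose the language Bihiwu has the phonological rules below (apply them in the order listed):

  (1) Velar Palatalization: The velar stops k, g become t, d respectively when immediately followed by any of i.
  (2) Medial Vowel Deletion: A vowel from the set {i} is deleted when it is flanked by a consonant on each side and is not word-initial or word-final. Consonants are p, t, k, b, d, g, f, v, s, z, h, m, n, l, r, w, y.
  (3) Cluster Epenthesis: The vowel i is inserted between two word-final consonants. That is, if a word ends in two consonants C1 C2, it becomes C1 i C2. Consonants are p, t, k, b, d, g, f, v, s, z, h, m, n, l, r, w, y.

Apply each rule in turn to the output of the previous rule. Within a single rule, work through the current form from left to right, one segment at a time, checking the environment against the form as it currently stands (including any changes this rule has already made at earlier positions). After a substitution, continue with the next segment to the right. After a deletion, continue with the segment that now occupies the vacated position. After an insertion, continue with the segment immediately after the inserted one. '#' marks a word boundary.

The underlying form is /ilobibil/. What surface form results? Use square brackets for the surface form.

[ilobbil]

(1) Velar Palatalization: no change — [ilobibil]
(2) Medial Vowel Deletion: [ilobibil] → [ilobbl]
(3) Cluster Epenthesis: [ilobbl] → [ilobbil]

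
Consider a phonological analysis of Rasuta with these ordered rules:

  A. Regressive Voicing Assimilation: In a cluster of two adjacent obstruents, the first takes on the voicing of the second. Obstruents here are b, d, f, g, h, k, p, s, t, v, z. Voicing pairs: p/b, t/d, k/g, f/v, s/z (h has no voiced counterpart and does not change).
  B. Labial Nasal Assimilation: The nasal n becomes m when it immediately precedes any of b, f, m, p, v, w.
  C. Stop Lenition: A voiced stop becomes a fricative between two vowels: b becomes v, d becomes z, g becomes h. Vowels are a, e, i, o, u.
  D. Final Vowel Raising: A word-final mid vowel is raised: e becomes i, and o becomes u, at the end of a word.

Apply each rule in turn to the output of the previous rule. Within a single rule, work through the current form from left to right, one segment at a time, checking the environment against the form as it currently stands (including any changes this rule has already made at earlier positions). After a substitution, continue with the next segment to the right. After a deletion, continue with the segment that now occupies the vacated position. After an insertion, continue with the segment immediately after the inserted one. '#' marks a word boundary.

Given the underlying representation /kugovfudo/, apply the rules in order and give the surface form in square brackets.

A Regressive Voicing Assimilation: [kugovfudo] → [kugoffudo]
B Labial Nasal Assimilation: no change — [kugoffudo]
C Stop Lenition: [kugoffudo] → [kuhoffuzo]
D Final Vowel Raising: [kuhoffuzo] → [kuhoffuzu]

[kuhoffuzu]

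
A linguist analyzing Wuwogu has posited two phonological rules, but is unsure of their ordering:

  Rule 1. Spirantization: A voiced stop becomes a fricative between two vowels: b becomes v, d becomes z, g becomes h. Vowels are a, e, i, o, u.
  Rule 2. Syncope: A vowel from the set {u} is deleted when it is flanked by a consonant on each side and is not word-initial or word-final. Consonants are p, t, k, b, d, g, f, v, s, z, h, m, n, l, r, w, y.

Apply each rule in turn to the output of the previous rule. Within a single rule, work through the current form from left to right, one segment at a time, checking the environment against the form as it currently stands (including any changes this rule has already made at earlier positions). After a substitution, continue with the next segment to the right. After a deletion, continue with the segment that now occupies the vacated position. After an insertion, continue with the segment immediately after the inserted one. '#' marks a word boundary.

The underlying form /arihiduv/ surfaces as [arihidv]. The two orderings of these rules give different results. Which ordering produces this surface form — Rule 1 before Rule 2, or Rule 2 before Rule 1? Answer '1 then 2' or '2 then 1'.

2 then 1

Order 1 then 2:
  1 Spirantization: [arihiduv] → [arihizuv]
  2 Syncope: [arihizuv] → [arihizv]
  result: [arihizv]
Order 2 then 1:
  2 Syncope: [arihiduv] → [arihidv]
  1 Spirantization: no change — [arihidv]
  result: [arihidv]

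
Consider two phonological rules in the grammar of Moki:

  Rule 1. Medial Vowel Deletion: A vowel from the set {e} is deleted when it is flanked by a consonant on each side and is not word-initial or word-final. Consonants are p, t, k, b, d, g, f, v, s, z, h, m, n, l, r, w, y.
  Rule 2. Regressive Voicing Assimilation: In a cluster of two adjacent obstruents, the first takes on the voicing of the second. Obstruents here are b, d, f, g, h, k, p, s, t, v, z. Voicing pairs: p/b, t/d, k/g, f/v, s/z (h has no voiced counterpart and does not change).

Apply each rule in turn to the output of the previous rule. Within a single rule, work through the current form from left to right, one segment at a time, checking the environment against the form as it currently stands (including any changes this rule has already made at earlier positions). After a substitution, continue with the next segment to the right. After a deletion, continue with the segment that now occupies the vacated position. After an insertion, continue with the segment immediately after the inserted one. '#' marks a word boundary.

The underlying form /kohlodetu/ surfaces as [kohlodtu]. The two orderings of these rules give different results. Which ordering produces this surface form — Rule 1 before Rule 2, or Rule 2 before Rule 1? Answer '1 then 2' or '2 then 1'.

Order 1 then 2:
  1 Medial Vowel Deletion: [kohlodetu] → [kohlodtu]
  2 Regressive Voicing Assimilation: [kohlodtu] → [kohlottu]
  result: [kohlottu]
Order 2 then 1:
  2 Regressive Voicing Assimilation: no change — [kohlodetu]
  1 Medial Vowel Deletion: [kohlodetu] → [kohlodtu]
  result: [kohlodtu]

2 then 1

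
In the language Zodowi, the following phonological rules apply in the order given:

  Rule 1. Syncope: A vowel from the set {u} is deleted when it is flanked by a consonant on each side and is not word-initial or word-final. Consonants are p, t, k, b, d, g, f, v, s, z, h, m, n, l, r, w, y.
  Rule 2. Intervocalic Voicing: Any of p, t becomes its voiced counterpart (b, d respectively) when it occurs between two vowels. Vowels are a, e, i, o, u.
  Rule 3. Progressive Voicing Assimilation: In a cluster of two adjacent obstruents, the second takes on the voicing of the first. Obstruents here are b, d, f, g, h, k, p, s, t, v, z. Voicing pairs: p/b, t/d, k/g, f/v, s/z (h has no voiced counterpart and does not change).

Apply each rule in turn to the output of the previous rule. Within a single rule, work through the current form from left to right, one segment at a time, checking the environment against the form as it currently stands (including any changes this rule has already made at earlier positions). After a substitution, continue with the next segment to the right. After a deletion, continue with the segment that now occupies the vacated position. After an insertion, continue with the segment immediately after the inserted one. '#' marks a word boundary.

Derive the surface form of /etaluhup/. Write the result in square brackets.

Rule 1 Syncope: [etaluhup] → [etalhp]
Rule 2 Intervocalic Voicing: [etalhp] → [edalhp]
Rule 3 Progressive Voicing Assimilation: no change — [edalhp]

[edalhp]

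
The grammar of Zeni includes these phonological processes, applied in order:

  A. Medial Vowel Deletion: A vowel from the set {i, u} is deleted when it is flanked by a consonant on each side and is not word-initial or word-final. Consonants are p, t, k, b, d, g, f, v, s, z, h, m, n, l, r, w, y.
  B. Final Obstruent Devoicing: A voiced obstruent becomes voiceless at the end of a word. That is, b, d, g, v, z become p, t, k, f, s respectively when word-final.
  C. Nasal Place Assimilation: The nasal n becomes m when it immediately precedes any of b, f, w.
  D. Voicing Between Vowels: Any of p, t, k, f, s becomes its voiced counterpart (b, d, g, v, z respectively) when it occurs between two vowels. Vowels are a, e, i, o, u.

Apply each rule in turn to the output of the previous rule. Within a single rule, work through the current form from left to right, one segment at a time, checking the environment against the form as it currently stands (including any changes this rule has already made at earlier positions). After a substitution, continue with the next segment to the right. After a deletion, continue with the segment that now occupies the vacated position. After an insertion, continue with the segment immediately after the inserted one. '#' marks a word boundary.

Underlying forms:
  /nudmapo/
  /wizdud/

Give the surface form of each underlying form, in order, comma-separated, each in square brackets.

/nudmapo/:
  A Medial Vowel Deletion: [nudmapo] → [ndmapo]
  B Final Obstruent Devoicing: no change — [ndmapo]
  C Nasal Place Assimilation: no change — [ndmapo]
  D Voicing Between Vowels: [ndmapo] → [ndmabo]
/wizdud/:
  A Medial Vowel Deletion: [wizdud] → [wzdd]
  B Final Obstruent Devoicing: [wzdd] → [wzdt]
  C Nasal Place Assimilation: no change — [wzdt]
  D Voicing Between Vowels: no change — [wzdt]

[ndmabo], [wzdt]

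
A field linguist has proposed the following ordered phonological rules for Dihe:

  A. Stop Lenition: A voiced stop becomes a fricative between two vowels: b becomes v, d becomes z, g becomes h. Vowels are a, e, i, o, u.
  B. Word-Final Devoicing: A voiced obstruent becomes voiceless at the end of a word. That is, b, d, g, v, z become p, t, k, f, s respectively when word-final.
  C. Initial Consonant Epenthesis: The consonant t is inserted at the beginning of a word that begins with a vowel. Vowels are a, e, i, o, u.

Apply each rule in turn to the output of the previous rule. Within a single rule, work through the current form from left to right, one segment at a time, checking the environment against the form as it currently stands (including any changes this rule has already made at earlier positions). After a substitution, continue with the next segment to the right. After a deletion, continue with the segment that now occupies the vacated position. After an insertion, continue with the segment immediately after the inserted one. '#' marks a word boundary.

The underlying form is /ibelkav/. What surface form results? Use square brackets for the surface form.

A Stop Lenition: [ibelkav] → [ivelkav]
B Word-Final Devoicing: [ivelkav] → [ivelkaf]
C Initial Consonant Epenthesis: [ivelkaf] → [tivelkaf]

[tivelkaf]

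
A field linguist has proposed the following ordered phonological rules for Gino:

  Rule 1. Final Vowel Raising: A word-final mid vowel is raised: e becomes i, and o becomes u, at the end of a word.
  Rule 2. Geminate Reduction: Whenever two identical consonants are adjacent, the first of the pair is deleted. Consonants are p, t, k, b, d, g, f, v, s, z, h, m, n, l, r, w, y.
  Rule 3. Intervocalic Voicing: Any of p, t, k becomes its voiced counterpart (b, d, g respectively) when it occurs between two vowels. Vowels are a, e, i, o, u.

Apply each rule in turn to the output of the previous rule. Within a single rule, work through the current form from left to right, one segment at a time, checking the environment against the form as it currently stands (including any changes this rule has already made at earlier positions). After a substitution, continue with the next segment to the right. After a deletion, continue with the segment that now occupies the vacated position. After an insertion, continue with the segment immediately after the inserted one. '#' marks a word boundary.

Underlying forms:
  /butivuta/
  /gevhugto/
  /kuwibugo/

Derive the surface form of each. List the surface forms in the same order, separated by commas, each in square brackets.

[budivuda], [gevhugtu], [kuwibugu]

/butivuta/:
  Rule 1 Final Vowel Raising: no change — [butivuta]
  Rule 2 Geminate Reduction: no change — [butivuta]
  Rule 3 Intervocalic Voicing: [butivuta] → [budivuda]
/gevhugto/:
  Rule 1 Final Vowel Raising: [gevhugto] → [gevhugtu]
  Rule 2 Geminate Reduction: no change — [gevhugtu]
  Rule 3 Intervocalic Voicing: no change — [gevhugtu]
/kuwibugo/:
  Rule 1 Final Vowel Raising: [kuwibugo] → [kuwibugu]
  Rule 2 Geminate Reduction: no change — [kuwibugu]
  Rule 3 Intervocalic Voicing: no change — [kuwibugu]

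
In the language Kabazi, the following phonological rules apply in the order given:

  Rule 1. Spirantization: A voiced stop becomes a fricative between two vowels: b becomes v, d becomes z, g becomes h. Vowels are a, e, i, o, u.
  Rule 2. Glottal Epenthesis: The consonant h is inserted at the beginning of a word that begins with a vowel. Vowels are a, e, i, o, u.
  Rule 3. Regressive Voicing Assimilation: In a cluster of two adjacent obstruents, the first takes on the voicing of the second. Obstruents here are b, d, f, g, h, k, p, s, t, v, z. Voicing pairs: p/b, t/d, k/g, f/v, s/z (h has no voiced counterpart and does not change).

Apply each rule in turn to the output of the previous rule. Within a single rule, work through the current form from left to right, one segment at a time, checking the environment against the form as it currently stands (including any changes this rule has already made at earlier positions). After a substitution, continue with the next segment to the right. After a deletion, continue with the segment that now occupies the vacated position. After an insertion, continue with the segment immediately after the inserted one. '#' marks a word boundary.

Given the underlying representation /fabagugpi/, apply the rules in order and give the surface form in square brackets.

[favahukpi]

Rule 1 Spirantization: [fabagugpi] → [favahugpi]
Rule 2 Glottal Epenthesis: no change — [favahugpi]
Rule 3 Regressive Voicing Assimilation: [favahugpi] → [favahukpi]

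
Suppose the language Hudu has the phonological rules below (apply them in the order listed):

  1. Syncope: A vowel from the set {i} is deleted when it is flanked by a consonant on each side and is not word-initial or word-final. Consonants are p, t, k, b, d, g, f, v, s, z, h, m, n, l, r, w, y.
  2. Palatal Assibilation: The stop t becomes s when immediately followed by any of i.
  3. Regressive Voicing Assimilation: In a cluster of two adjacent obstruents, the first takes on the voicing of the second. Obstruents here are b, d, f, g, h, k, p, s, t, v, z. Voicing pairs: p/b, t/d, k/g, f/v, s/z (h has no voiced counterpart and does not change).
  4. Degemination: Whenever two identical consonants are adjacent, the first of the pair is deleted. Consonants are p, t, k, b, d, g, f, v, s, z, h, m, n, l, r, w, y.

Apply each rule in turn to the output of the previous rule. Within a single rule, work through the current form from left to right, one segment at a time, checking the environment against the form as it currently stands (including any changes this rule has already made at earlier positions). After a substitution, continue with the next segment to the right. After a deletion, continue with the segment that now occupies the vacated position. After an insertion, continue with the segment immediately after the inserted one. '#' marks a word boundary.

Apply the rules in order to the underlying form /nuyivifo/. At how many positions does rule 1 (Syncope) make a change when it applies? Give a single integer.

2

1 Syncope: [nuyivifo] → [nuyvfo]
2 Palatal Assibilation: no change — [nuyvfo]
3 Regressive Voicing Assimilation: [nuyvfo] → [nuyffo]
4 Degemination: [nuyffo] → [nuyfo]
Rule 1 changed 2 position(s).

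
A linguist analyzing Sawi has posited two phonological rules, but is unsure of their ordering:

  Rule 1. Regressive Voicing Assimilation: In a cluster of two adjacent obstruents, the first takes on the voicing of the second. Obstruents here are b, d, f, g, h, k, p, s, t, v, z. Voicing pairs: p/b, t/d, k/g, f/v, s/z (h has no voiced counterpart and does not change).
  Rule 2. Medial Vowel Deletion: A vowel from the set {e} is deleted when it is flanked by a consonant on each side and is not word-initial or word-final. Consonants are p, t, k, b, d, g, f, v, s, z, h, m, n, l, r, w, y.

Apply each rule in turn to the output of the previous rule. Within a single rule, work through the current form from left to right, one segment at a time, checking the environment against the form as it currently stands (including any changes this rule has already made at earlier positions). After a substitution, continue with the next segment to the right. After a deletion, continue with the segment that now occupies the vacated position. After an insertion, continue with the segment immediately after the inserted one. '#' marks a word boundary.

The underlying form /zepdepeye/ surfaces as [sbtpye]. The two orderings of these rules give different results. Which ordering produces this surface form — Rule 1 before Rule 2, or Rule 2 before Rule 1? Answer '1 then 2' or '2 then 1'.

2 then 1

Order 1 then 2:
  1 Regressive Voicing Assimilation: [zepdepeye] → [zebdepeye]
  2 Medial Vowel Deletion: [zebdepeye] → [zbdpye]
  result: [zbdpye]
Order 2 then 1:
  2 Medial Vowel Deletion: [zepdepeye] → [zpdpye]
  1 Regressive Voicing Assimilation: [zpdpye] → [sbtpye]
  result: [sbtpye]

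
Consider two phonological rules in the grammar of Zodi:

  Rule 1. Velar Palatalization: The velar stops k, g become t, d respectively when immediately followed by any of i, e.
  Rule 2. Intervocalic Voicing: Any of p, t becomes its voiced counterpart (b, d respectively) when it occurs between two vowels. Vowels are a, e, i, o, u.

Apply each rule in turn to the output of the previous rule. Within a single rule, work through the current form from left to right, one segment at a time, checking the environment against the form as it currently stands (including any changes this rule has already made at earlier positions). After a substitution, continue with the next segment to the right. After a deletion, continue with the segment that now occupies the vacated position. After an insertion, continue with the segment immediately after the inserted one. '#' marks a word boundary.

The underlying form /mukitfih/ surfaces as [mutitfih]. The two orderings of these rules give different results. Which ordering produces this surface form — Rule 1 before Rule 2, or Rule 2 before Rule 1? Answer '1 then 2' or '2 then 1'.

Order 1 then 2:
  1 Velar Palatalization: [mukitfih] → [mutitfih]
  2 Intervocalic Voicing: [mutitfih] → [muditfih]
  result: [muditfih]
Order 2 then 1:
  2 Intervocalic Voicing: no change — [mukitfih]
  1 Velar Palatalization: [mukitfih] → [mutitfih]
  result: [mutitfih]

2 then 1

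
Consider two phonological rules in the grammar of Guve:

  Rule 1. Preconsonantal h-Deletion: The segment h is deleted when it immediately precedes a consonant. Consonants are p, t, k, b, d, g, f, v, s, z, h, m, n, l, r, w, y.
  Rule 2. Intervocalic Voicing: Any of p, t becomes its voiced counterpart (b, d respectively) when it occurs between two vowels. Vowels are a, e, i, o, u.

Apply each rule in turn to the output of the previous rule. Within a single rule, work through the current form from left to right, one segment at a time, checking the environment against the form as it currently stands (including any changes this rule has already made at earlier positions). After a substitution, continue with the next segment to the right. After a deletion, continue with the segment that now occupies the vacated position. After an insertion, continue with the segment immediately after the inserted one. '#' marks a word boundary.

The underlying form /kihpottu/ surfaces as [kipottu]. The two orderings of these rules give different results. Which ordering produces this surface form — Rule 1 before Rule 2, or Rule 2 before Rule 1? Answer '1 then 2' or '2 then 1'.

2 then 1

Order 1 then 2:
  1 Preconsonantal h-Deletion: [kihpottu] → [kipottu]
  2 Intervocalic Voicing: [kipottu] → [kibottu]
  result: [kibottu]
Order 2 then 1:
  2 Intervocalic Voicing: no change — [kihpottu]
  1 Preconsonantal h-Deletion: [kihpottu] → [kipottu]
  result: [kipottu]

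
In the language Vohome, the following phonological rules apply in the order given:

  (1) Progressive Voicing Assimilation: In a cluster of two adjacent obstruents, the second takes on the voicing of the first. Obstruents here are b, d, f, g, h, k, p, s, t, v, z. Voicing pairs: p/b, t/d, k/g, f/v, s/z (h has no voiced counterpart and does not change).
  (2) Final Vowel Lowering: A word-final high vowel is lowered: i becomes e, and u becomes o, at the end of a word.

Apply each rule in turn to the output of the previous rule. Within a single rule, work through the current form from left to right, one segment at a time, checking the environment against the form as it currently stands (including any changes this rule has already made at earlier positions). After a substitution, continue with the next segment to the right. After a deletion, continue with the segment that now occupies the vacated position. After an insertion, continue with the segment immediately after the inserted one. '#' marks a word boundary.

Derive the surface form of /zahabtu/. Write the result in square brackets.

[zahabdo]

(1) Progressive Voicing Assimilation: [zahabtu] → [zahabdu]
(2) Final Vowel Lowering: [zahabdu] → [zahabdo]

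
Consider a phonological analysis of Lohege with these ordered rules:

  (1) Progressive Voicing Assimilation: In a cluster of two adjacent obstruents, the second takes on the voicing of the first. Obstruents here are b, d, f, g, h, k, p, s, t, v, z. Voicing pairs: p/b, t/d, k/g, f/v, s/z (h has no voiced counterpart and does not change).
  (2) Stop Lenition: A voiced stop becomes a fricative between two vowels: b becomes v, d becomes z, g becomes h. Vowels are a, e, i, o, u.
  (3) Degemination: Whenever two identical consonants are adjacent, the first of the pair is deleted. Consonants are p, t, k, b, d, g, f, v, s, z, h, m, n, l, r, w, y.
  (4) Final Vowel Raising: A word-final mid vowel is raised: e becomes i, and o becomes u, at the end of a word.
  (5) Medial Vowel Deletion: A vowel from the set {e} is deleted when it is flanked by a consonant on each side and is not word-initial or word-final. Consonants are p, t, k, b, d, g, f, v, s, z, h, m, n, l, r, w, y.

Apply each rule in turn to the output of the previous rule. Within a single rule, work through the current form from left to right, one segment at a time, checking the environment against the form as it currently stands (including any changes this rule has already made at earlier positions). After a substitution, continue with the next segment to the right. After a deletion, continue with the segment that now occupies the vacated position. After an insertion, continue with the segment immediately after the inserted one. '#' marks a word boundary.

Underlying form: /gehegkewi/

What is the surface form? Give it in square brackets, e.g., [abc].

(1) Progressive Voicing Assimilation: [gehegkewi] → [geheggewi]
(2) Stop Lenition: no change — [geheggewi]
(3) Degemination: [geheggewi] → [gehegewi]
(4) Final Vowel Raising: no change — [gehegewi]
(5) Medial Vowel Deletion: [gehegewi] → [ghgwi]

[ghgwi]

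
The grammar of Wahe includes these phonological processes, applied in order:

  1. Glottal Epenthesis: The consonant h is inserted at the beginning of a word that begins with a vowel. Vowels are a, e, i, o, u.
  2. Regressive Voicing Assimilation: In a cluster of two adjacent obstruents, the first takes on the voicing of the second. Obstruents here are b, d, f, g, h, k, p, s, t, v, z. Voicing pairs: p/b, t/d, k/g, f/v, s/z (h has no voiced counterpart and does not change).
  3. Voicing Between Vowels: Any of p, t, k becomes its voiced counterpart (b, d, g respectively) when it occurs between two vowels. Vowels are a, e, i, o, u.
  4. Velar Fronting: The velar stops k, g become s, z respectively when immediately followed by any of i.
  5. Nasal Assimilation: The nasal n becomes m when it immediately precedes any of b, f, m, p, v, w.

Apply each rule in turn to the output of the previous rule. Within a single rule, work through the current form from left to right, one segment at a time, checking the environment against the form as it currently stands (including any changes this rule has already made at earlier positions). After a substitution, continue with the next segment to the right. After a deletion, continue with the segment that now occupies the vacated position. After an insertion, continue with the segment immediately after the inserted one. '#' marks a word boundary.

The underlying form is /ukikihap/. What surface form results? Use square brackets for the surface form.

[huzizihap]

1 Glottal Epenthesis: [ukikihap] → [hukikihap]
2 Regressive Voicing Assimilation: no change — [hukikihap]
3 Voicing Between Vowels: [hukikihap] → [hugigihap]
4 Velar Fronting: [hugigihap] → [huzizihap]
5 Nasal Assimilation: no change — [huzizihap]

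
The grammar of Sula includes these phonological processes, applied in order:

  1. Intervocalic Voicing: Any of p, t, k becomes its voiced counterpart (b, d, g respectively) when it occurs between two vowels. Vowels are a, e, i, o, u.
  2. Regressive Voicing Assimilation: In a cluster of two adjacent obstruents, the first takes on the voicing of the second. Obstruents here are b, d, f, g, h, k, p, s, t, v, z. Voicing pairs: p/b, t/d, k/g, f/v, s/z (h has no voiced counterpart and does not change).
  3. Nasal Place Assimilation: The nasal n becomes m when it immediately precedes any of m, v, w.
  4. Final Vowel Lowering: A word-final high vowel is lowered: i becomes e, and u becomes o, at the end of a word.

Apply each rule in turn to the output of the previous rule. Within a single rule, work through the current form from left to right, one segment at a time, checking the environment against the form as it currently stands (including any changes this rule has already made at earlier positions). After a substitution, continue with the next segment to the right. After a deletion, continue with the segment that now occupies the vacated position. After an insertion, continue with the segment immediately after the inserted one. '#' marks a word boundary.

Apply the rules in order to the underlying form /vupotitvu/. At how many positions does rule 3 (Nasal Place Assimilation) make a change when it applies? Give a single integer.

0

1 Intervocalic Voicing: [vupotitvu] → [vuboditvu]
2 Regressive Voicing Assimilation: [vuboditvu] → [vubodidvu]
3 Nasal Place Assimilation: no change — [vubodidvu]
4 Final Vowel Lowering: [vubodidvu] → [vubodidvo]
Rule 3 changed 0 position(s).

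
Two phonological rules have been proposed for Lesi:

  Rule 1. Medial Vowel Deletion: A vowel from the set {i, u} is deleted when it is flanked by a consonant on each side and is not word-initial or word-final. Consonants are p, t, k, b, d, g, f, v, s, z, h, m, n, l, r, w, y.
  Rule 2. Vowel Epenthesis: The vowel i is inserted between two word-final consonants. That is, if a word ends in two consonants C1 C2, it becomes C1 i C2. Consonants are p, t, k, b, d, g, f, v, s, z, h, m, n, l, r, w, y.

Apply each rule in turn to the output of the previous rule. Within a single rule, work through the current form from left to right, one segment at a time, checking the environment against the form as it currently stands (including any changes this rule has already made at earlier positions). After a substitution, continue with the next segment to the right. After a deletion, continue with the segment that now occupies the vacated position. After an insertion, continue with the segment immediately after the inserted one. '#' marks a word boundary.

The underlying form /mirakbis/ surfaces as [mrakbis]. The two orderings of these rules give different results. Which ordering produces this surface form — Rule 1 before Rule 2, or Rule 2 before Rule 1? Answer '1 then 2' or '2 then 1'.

1 then 2

Order 1 then 2:
  1 Medial Vowel Deletion: [mirakbis] → [mrakbs]
  2 Vowel Epenthesis: [mrakbs] → [mrakbis]
  result: [mrakbis]
Order 2 then 1:
  2 Vowel Epenthesis: no change — [mirakbis]
  1 Medial Vowel Deletion: [mirakbis] → [mrakbs]
  result: [mrakbs]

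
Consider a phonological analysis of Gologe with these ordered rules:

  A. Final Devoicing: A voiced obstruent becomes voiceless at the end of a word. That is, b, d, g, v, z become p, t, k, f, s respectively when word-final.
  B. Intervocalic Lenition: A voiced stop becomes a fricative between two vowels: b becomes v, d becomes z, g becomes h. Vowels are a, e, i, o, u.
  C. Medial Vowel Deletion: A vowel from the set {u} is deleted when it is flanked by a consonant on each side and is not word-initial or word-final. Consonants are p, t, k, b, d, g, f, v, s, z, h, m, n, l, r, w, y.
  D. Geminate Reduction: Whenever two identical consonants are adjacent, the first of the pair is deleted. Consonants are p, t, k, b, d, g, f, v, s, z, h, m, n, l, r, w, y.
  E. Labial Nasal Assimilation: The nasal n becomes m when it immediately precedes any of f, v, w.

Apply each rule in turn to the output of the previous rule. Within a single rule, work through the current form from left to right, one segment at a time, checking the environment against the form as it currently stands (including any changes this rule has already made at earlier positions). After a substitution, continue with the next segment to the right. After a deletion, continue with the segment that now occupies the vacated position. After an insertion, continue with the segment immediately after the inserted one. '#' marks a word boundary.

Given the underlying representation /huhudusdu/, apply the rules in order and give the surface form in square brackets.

[hzsdu]

A Final Devoicing: no change — [huhudusdu]
B Intervocalic Lenition: [huhudusdu] → [huhuzusdu]
C Medial Vowel Deletion: [huhuzusdu] → [hhzsdu]
D Geminate Reduction: [hhzsdu] → [hzsdu]
E Labial Nasal Assimilation: no change — [hzsdu]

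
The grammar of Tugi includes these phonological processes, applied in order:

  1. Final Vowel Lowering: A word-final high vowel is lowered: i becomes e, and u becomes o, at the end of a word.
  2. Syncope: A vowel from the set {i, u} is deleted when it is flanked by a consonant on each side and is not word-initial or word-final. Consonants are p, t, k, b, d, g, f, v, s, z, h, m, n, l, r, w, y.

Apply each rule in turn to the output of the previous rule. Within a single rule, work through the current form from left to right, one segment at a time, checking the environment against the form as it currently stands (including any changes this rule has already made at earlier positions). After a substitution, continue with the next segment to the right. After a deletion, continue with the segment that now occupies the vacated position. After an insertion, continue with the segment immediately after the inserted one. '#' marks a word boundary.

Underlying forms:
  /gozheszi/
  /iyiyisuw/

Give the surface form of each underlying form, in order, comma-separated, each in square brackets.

[gozhesze], [iyysw]

/gozheszi/:
  1 Final Vowel Lowering: [gozheszi] → [gozhesze]
  2 Syncope: no change — [gozhesze]
/iyiyisuw/:
  1 Final Vowel Lowering: no change — [iyiyisuw]
  2 Syncope: [iyiyisuw] → [iyysw]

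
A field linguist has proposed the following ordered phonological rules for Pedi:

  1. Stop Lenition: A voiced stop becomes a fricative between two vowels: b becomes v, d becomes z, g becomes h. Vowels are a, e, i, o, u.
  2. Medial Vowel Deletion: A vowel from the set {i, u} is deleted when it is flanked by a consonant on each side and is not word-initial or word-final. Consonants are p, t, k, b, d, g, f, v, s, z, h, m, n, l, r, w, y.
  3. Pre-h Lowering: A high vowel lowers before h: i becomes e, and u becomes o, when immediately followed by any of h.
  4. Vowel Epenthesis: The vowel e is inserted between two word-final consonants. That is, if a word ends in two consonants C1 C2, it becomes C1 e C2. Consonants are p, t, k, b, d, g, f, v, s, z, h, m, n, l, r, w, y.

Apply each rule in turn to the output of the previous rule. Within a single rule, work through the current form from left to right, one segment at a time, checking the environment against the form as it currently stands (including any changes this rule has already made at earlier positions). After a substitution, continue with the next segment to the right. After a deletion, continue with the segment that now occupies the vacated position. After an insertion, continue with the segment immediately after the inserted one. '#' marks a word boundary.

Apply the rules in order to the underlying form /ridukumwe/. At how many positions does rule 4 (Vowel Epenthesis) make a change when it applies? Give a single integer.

0

1 Stop Lenition: [ridukumwe] → [rizukumwe]
2 Medial Vowel Deletion: [rizukumwe] → [rzkmwe]
3 Pre-h Lowering: no change — [rzkmwe]
4 Vowel Epenthesis: no change — [rzkmwe]
Rule 4 changed 0 position(s).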